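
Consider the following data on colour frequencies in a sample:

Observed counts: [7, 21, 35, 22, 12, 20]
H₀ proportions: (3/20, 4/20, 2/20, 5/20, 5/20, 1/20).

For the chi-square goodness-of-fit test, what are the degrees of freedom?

df = k − 1 = 6 − 1 = 5

degrees of freedom = 5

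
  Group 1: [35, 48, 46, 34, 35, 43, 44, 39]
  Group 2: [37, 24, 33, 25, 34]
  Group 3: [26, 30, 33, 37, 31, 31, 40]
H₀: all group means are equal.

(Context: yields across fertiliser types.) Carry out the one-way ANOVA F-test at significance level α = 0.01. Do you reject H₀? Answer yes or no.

Group means [40.50, 30.60, 32.57], grand mean 35.250
SSB = Σnᵢ(x̄ᵢ−x̄)² = 378.836; SSW = ΣΣ(x−x̄ᵢ)² = 472.914
MSB = 378.836/2 = 189.4179; MSW = 472.914/17 = 27.8185
F = MSB/MSW = 6.8091
df = (2, 17)
p-value (upper-tail) = 0.00673
At α=0.01: p < α → reject H₀

reject H₀: yes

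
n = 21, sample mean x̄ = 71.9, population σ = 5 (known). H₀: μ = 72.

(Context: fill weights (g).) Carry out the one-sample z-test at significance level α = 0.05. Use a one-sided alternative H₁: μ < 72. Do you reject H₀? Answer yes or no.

SE = σ/√n = 5/√21 = 1.0911
z = (x̄−μ₀)/SE = (71.9−72)/1.0911 = -0.0917
p-value (one-sided, H₁ less) = 0.46349
At α=0.05: p ≥ α → fail to reject H₀

reject H₀: no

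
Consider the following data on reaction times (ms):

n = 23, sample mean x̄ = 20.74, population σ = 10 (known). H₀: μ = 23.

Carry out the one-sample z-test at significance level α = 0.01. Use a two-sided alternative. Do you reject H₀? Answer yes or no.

reject H₀: no

SE = σ/√n = 10/√23 = 2.0851
z = (x̄−μ₀)/SE = (20.74−23)/2.0851 = -1.0839
p-value (two-sided) = 0.27843
At α=0.01: p ≥ α → fail to reject H₀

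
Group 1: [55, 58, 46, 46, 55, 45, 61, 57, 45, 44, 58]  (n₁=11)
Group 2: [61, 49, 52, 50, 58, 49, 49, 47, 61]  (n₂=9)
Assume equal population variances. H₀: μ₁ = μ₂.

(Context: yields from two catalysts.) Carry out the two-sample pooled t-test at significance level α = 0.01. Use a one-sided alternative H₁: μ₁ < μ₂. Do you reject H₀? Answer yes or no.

x̄₁=51.818, s₁=6.555, n₁=11
x̄₂=52.889, s₂=5.555, n₂=9
s_p² = [10·6.555² + 8·5.555²]/18 = 37.5847
SE = √(s_p²·(1/11+1/9)) = 2.7555
t = (51.818−52.889)/2.7555 = -0.3886
df = 18
p-value (one-sided, H₁ less) = 0.35108
At α=0.01: p ≥ α → fail to reject H₀

reject H₀: no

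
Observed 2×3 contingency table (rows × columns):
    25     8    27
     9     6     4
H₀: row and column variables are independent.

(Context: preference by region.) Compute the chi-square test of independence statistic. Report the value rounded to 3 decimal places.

test statistic = 4.929

Row totals [60, 19], col totals [34, 14, 31], n=79
χ² = (25−25.82)²/25.82 + (8−10.63)²/10.63 + (27−23.54)²/23.54 + (9−8.18)²/8.18 + (6−3.37)²/3.37 + (4−7.46)²/7.46 = 4.9287
df = 2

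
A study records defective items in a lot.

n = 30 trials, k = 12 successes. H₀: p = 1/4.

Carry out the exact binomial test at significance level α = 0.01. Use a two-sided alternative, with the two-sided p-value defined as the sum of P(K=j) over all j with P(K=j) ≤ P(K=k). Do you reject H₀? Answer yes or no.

Exact binomial: n=30, k=12, p₀=1/4=0.2500
P(X=j) = C(n,j)·p₀^j·(1−p₀)^(n−j); p = Σ P(X=j) over j with P(X=j) ≤ P(X=12)
p-value (two-sided) = 0.08811
At α=0.01: p ≥ α → fail to reject H₀

reject H₀: no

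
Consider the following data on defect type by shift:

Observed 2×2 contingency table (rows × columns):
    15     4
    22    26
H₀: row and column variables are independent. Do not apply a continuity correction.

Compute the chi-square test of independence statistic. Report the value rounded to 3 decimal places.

Row totals [19, 48], col totals [37, 30], n=67
χ² = (15−10.49)²/10.49 + (4−8.51)²/8.51 + (22−26.51)²/26.51 + (26−21.49)²/21.49 = 6.0363
df = 1

test statistic = 6.036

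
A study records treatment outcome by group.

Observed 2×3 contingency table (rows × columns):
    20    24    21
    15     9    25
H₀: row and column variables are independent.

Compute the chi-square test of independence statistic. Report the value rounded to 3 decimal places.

test statistic = 5.748

Row totals [65, 49], col totals [35, 33, 46], n=114
χ² = (20−19.96)²/19.96 + (24−18.82)²/18.82 + (21−26.23)²/26.23 + (15−15.04)²/15.04 + (9−14.18)²/14.18 + (25−19.77)²/19.77 = 5.7479
df = 2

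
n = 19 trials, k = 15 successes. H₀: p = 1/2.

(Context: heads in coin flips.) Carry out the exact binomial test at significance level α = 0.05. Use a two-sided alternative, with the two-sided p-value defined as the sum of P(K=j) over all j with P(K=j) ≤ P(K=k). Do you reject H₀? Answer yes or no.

Exact binomial: n=19, k=15, p₀=1/2=0.5000
P(X=j) = C(n,j)·p₀^j·(1−p₀)^(n−j); p = Σ P(X=j) over j with P(X=j) ≤ P(X=15)
p-value (two-sided) = 0.01921
At α=0.05: p < α → reject H₀

reject H₀: yes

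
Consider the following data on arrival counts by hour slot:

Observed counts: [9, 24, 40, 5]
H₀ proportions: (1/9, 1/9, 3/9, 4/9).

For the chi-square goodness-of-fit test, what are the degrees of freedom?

degrees of freedom = 3

df = k − 1 = 4 − 1 = 3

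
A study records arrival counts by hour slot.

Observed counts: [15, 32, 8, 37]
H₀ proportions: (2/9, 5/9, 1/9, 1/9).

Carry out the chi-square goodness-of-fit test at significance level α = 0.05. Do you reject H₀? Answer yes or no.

reject H₀: yes

n = 92; E_i = n·p_i = [20.44, 51.11, 10.22, 10.22]
χ² = (15−20.44)²/20.44 + (32−51.11)²/51.11 + (8−10.22)²/10.22 + (37−10.22)²/10.22 = 79.2250
df = 3
p-value (upper-tail) = 0.00000
At α=0.05: p < α → reject H₀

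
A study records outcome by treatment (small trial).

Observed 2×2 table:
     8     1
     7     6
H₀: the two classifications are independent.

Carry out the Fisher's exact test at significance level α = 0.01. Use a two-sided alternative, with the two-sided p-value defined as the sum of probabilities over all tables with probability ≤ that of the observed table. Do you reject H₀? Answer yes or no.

Margins: r₁=9, r₂=13, c₁=15, c₂=7, n=22
p_obs = C(9,8)·C(13,7)/C(22,15); sum pmf over tables with pmf ≤ p_obs
p-value (two-sided) = 0.16486
At α=0.01: p ≥ α → fail to reject H₀

reject H₀: no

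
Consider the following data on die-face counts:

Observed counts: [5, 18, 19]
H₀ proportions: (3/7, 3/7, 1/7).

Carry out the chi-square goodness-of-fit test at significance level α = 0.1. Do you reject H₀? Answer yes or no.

reject H₀: yes

n = 42; E_i = n·p_i = [18.00, 18.00, 6.00]
χ² = (5−18.00)²/18.00 + (18−18.00)²/18.00 + (19−6.00)²/6.00 = 37.5556
df = 2
p-value (upper-tail) = 0.00000
At α=0.1: p < α → reject H₀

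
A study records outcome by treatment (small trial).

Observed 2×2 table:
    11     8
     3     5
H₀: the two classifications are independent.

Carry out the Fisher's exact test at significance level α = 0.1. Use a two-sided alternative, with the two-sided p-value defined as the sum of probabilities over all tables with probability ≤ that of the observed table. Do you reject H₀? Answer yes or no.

Margins: r₁=19, r₂=8, c₁=14, c₂=13, n=27
p_obs = C(19,11)·C(8,3)/C(27,14); sum pmf over tables with pmf ≤ p_obs
p-value (two-sided) = 0.41971
At α=0.1: p ≥ α → fail to reject H₀

reject H₀: no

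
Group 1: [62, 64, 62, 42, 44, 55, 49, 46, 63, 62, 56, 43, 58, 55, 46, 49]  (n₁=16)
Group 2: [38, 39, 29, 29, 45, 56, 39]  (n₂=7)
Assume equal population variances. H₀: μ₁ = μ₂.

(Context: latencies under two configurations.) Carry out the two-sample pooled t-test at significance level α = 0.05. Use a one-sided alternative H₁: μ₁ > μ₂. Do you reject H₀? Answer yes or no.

reject H₀: yes

x̄₁=53.500, s₁=7.891, n₁=16
x̄₂=39.286, s₂=9.358, n₂=7
s_p² = [15·7.891² + 6·9.358²]/21 = 69.4966
SE = √(s_p²·(1/16+1/7)) = 3.7778
t = (53.500−39.286)/3.7778 = 3.7626
df = 21
p-value (one-sided, H₁ greater) = 0.00057
At α=0.05: p < α → reject H₀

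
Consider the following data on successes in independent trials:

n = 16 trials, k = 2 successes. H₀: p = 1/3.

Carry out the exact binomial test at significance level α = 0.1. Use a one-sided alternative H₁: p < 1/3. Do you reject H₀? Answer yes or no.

Exact binomial: n=16, k=2, p₀=1/3=0.3333
P(X≤2) from Σ C(n,i)·p₀^i·(1−p₀)^(n−i)
p-value (one-sided, H₁ less) = 0.05938
At α=0.1: p < α → reject H₀

reject H₀: yes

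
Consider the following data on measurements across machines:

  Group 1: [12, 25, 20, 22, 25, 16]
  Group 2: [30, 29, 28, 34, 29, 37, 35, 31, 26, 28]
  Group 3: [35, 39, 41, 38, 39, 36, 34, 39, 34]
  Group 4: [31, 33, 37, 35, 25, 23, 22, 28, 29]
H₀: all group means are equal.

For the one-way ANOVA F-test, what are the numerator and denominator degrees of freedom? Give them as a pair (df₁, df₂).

k = 4 groups, N = 34 total
df = (k−1, N−k) = (4−1, 34−4) = (3, 30)

degrees of freedom = [3, 30]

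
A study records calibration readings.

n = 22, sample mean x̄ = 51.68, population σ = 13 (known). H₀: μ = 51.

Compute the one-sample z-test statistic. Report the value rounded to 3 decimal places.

SE = σ/√n = 13/√22 = 2.7716
z = (x̄−μ₀)/SE = (51.68−51)/2.7716 = 0.2453

test statistic = 0.245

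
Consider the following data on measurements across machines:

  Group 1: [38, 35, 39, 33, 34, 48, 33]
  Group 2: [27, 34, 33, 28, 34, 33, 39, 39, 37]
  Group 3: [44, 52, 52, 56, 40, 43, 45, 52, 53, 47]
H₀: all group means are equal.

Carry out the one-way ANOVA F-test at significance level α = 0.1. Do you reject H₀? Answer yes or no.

Group means [37.14, 33.78, 48.40], grand mean 40.308
SSB = Σnᵢ(x̄ᵢ−x̄)² = 1108.726; SSW = ΣΣ(x−x̄ᵢ)² = 566.813
MSB = 1108.726/2 = 554.3629; MSW = 566.813/23 = 24.6440
F = MSB/MSW = 22.4948
df = (2, 23)
p-value (upper-tail) = 0.00000
At α=0.1: p < α → reject H₀

reject H₀: yes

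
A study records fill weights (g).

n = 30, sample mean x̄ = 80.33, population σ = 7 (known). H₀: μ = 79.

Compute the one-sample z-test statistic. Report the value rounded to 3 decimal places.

SE = σ/√n = 7/√30 = 1.2780
z = (x̄−μ₀)/SE = (80.33−79)/1.2780 = 1.0407

test statistic = 1.041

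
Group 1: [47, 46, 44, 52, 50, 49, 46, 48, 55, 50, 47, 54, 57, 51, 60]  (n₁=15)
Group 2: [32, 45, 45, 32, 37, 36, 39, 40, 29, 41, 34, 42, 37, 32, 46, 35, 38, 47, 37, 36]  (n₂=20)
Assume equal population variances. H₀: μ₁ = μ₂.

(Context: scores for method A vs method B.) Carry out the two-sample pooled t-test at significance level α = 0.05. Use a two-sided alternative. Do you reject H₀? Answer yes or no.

x̄₁=50.400, s₁=4.501, n₁=15
x̄₂=38.000, s₂=5.120, n₂=20
s_p² = [14·4.501² + 19·5.120²]/33 = 23.6848
SE = √(s_p²·(1/15+1/20)) = 1.6623
t = (50.400−38.000)/1.6623 = 7.4596
df = 33
p-value (two-sided) = 0.00000
At α=0.05: p < α → reject H₀

reject H₀: yes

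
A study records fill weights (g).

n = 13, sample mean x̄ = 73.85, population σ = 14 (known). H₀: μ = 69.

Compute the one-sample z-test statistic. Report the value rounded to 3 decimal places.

SE = σ/√n = 14/√13 = 3.8829
z = (x̄−μ₀)/SE = (73.85−69)/3.8829 = 1.2491

test statistic = 1.249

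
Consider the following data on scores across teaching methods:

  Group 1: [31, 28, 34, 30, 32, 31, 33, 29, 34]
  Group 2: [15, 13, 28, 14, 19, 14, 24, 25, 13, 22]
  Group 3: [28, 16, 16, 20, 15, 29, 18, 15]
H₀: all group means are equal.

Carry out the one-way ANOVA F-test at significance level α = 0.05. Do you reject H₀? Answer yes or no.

Group means [31.33, 18.70, 19.62], grand mean 23.185
SSB = Σnᵢ(x̄ᵢ−x̄)² = 900.099; SSW = ΣΣ(x−x̄ᵢ)² = 553.975
MSB = 900.099/2 = 450.0495; MSW = 553.975/24 = 23.0823
F = MSB/MSW = 19.4976
df = (2, 24)
p-value (upper-tail) = 0.00001
At α=0.05: p < α → reject H₀

reject H₀: yes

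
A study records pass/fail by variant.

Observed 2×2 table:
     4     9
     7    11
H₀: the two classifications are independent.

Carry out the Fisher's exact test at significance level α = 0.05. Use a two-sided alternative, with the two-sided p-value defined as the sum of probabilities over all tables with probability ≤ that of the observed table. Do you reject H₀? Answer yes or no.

reject H₀: no

Margins: r₁=13, r₂=18, c₁=11, c₂=20, n=31
p_obs = C(13,4)·C(18,7)/C(31,11); sum pmf over tables with pmf ≤ p_obs
p-value (two-sided) = 0.71783
At α=0.05: p ≥ α → fail to reject H₀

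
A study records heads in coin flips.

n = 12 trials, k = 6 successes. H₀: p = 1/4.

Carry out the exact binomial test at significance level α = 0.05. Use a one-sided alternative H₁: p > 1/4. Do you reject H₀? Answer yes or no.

Exact binomial: n=12, k=6, p₀=1/4=0.2500
P(X≥6) from Σ C(n,i)·p₀^i·(1−p₀)^(n−i)
p-value (one-sided, H₁ greater) = 0.05440
At α=0.05: p ≥ α → fail to reject H₀

reject H₀: no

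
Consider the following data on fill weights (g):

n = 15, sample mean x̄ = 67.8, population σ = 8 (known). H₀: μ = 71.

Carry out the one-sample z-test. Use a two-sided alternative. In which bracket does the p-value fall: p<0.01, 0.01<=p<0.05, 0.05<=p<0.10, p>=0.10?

SE = σ/√n = 8/√15 = 2.0656
z = (x̄−μ₀)/SE = (67.8−71)/2.0656 = -1.5492
p-value (two-sided) = 0.12134
→ bracket: p>=0.10

p-value bracket: p>=0.10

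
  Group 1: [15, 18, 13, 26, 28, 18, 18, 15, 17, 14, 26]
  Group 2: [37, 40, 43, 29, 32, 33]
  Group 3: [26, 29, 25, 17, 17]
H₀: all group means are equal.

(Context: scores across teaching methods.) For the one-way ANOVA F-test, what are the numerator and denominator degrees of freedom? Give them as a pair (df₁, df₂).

degrees of freedom = [2, 19]

k = 3 groups, N = 22 total
df = (k−1, N−k) = (3−1, 22−3) = (2, 19)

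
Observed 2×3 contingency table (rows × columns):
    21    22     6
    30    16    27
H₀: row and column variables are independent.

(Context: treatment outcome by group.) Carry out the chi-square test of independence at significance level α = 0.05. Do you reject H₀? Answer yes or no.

reject H₀: yes

Row totals [49, 73], col totals [51, 38, 33], n=122
χ² = (21−20.48)²/20.48 + (22−15.26)²/15.26 + (6−13.25)²/13.25 + (30−30.52)²/30.52 + (16−22.74)²/22.74 + (27−19.75)²/19.75 = 11.6279
df = 2
p-value (upper-tail) = 0.00299
At α=0.05: p < α → reject H₀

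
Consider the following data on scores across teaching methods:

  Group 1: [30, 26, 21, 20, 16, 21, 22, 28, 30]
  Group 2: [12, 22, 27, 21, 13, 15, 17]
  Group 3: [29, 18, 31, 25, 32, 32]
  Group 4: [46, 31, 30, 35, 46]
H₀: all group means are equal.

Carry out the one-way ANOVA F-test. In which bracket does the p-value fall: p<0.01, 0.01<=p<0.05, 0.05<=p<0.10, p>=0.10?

Group means [23.78, 18.14, 27.83, 37.60], grand mean 25.778
SSB = Σnᵢ(x̄ᵢ−x̄)² = 1168.221; SSW = ΣΣ(x−x̄ᵢ)² = 770.446
MSB = 1168.221/3 = 389.4069; MSW = 770.446/23 = 33.4977
F = MSB/MSW = 11.6249
df = (3, 23)
p-value (upper-tail) = 0.00008
→ bracket: p<0.01

p-value bracket: p<0.01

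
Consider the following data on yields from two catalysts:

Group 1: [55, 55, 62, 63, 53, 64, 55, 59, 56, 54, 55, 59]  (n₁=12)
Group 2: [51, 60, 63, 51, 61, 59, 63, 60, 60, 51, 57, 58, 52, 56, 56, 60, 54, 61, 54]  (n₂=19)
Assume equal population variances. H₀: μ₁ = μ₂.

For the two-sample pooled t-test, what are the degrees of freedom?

degrees of freedom = 29

df = n₁ + n₂ − 2 = 12 + 19 − 2 = 29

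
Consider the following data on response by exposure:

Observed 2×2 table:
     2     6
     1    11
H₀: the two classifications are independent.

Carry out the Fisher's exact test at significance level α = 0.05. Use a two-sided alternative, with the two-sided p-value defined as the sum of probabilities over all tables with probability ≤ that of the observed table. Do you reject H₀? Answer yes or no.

Margins: r₁=8, r₂=12, c₁=3, c₂=17, n=20
p_obs = C(8,2)·C(12,1)/C(20,3); sum pmf over tables with pmf ≤ p_obs
p-value (two-sided) = 0.53684
At α=0.05: p ≥ α → fail to reject H₀

reject H₀: no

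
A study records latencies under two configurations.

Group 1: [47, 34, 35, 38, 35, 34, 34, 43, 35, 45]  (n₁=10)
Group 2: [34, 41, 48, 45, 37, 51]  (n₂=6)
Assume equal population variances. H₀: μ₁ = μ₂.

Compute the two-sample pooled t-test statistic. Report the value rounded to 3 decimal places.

test statistic = -1.606

x̄₁=38.000, s₁=5.055, n₁=10
x̄₂=42.667, s₂=6.532, n₂=6
s_p² = [9·5.055² + 5·6.532²]/14 = 31.6667
SE = √(s_p²·(1/10+1/6)) = 2.9059
t = (38.000−42.667)/2.9059 = -1.6059
df = 14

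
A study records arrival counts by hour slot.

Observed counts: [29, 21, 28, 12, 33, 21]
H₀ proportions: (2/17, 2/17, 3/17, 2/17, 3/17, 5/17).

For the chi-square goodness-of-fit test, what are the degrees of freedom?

degrees of freedom = 5

df = k − 1 = 6 − 1 = 5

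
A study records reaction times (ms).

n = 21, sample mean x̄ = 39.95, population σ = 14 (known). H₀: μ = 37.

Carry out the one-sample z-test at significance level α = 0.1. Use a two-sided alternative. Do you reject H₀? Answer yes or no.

reject H₀: no

SE = σ/√n = 14/√21 = 3.0551
z = (x̄−μ₀)/SE = (39.95−37)/3.0551 = 0.9656
p-value (two-sided) = 0.33424
At α=0.1: p ≥ α → fail to reject H₀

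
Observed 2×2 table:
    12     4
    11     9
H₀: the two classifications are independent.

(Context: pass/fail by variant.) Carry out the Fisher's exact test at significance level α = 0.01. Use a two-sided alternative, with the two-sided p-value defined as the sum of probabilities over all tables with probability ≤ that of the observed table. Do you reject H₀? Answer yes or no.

reject H₀: no

Margins: r₁=16, r₂=20, c₁=23, c₂=13, n=36
p_obs = C(16,12)·C(20,11)/C(36,23); sum pmf over tables with pmf ≤ p_obs
p-value (two-sided) = 0.30135
At α=0.01: p ≥ α → fail to reject H₀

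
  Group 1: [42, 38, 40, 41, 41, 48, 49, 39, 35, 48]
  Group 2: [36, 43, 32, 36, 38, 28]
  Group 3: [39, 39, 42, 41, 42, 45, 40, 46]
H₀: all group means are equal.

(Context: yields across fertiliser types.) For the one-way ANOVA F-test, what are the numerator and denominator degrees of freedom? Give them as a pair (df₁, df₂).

k = 3 groups, N = 24 total
df = (k−1, N−k) = (3−1, 24−3) = (2, 21)

degrees of freedom = [2, 21]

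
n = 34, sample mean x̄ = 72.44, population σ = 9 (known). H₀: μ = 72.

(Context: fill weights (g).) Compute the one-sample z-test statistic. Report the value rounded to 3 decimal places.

test statistic = 0.285

SE = σ/√n = 9/√34 = 1.5435
z = (x̄−μ₀)/SE = (72.44−72)/1.5435 = 0.2851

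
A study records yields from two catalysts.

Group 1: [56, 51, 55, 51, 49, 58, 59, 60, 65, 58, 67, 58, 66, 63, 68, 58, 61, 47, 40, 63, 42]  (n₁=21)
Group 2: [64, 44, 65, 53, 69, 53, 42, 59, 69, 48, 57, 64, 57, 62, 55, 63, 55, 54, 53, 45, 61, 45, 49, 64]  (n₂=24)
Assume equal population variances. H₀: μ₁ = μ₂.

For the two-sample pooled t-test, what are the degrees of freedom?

df = n₁ + n₂ − 2 = 21 + 24 − 2 = 43

degrees of freedom = 43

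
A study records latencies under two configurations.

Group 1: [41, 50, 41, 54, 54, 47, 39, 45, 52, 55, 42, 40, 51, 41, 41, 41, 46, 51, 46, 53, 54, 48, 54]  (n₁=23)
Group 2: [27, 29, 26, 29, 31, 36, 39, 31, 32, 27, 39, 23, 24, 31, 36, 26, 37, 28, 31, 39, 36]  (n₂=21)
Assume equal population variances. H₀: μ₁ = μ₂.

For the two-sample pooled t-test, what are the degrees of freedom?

degrees of freedom = 42

df = n₁ + n₂ − 2 = 23 + 21 − 2 = 42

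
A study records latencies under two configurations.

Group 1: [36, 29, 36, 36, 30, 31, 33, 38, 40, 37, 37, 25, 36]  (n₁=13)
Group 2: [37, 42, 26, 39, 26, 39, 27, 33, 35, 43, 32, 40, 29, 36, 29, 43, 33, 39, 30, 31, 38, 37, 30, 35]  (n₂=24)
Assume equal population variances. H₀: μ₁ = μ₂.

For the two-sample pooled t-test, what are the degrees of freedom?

degrees of freedom = 35

df = n₁ + n₂ − 2 = 13 + 24 − 2 = 35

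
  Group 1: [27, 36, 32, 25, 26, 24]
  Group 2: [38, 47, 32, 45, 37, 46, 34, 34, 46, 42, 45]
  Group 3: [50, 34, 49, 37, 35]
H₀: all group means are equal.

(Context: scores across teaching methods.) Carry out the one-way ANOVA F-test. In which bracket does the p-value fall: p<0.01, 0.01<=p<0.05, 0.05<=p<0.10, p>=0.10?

p-value bracket: p<0.01

Group means [28.33, 40.55, 41.00], grand mean 37.318
SSB = Σnᵢ(x̄ᵢ−x̄)² = 666.712; SSW = ΣΣ(x−x̄ᵢ)² = 676.061
MSB = 666.712/2 = 333.3561; MSW = 676.061/19 = 35.5821
F = MSB/MSW = 9.3686
df = (2, 19)
p-value (upper-tail) = 0.00148
→ bracket: p<0.01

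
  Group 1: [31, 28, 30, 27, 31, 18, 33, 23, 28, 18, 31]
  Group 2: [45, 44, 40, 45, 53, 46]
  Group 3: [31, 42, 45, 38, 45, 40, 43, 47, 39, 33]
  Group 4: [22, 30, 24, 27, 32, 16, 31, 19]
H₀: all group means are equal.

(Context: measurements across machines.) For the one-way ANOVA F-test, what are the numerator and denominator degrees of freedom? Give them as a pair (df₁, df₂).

degrees of freedom = [3, 31]

k = 4 groups, N = 35 total
df = (k−1, N−k) = (4−1, 35−4) = (3, 31)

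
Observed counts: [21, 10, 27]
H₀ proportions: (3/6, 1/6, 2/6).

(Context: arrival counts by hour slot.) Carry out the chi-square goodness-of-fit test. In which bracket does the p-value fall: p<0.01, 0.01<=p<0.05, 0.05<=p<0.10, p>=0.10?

p-value bracket: 0.05<=p<0.10

n = 58; E_i = n·p_i = [29.00, 9.67, 19.33]
χ² = (21−29.00)²/29.00 + (10−9.67)²/9.67 + (27−19.33)²/19.33 = 5.2586
df = 2
p-value (upper-tail) = 0.07213
→ bracket: 0.05<=p<0.10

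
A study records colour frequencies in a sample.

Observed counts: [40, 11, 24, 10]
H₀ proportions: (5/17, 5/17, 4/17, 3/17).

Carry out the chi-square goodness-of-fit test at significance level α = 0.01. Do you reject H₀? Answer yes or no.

n = 85; E_i = n·p_i = [25.00, 25.00, 20.00, 15.00]
χ² = (40−25.00)²/25.00 + (11−25.00)²/25.00 + (24−20.00)²/20.00 + (10−15.00)²/15.00 = 19.3067
df = 3
p-value (upper-tail) = 0.00024
At α=0.01: p < α → reject H₀

reject H₀: yes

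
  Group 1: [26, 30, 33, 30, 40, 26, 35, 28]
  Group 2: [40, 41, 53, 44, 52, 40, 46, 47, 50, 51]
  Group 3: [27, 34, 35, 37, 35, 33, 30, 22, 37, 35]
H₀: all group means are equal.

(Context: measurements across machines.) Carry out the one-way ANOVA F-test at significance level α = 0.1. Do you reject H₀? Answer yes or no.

reject H₀: yes

Group means [31.00, 46.40, 32.50], grand mean 37.036
SSB = Σnᵢ(x̄ᵢ−x̄)² = 1374.064; SSW = ΣΣ(x−x̄ᵢ)² = 596.900
MSB = 1374.064/2 = 687.0321; MSW = 596.900/25 = 23.8760
F = MSB/MSW = 28.7750
df = (2, 25)
p-value (upper-tail) = 0.00000
At α=0.1: p < α → reject H₀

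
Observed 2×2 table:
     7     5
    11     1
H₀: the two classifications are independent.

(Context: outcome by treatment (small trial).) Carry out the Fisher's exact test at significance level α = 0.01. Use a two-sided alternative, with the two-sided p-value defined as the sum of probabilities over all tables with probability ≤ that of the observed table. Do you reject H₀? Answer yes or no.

reject H₀: no

Margins: r₁=12, r₂=12, c₁=18, c₂=6, n=24
p_obs = C(12,7)·C(12,11)/C(24,18); sum pmf over tables with pmf ≤ p_obs
p-value (two-sided) = 0.15495
At α=0.01: p ≥ α → fail to reject H₀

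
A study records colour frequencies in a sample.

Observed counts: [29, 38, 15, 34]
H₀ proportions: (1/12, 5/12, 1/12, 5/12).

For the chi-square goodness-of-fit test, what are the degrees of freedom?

degrees of freedom = 3

df = k − 1 = 4 − 1 = 3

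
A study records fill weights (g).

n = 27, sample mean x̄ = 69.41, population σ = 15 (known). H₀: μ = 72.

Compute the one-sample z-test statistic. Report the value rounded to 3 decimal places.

SE = σ/√n = 15/√27 = 2.8868
z = (x̄−μ₀)/SE = (69.41−72)/2.8868 = -0.8972

test statistic = -0.897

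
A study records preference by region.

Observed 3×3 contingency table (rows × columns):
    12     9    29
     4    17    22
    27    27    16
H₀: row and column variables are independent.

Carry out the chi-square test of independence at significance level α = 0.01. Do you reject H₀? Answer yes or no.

reject H₀: yes

Row totals [50, 43, 70], col totals [43, 53, 67], n=163
χ² = (12−13.19)²/13.19 + (9−16.26)²/16.26 + (29−20.55)²/20.55 + (4−11.34)²/11.34 + (17−13.98)²/13.98 + (22−17.67)²/17.67 + (27−18.47)²/18.47 + (27−22.76)²/22.76 + (16−28.77)²/28.77 = 23.6873
df = 4
p-value (upper-tail) = 0.00009
At α=0.01: p < α → reject H₀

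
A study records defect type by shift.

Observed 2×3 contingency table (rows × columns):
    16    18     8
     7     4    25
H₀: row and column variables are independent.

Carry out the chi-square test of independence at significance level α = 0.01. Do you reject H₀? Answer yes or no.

Row totals [42, 36], col totals [23, 22, 33], n=78
χ² = (16−12.38)²/12.38 + (18−11.85)²/11.85 + (8−17.77)²/17.77 + (7−10.62)²/10.62 + (4−10.15)²/10.15 + (25−15.23)²/15.23 = 20.8502
df = 2
p-value (upper-tail) = 0.00003
At α=0.01: p < α → reject H₀

reject H₀: yes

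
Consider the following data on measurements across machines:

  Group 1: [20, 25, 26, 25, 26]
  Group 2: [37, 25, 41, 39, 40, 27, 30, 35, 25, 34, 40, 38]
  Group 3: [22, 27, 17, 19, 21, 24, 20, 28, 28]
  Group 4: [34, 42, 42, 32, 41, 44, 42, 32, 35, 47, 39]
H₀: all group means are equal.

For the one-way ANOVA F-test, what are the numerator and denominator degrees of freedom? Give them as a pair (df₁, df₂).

degrees of freedom = [3, 33]

k = 4 groups, N = 37 total
df = (k−1, N−k) = (4−1, 37−4) = (3, 33)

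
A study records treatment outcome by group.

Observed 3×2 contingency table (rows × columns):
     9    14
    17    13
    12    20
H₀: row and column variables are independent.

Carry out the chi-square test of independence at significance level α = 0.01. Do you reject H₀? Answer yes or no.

reject H₀: no

Row totals [23, 30, 32], col totals [38, 47], n=85
χ² = (9−10.28)²/10.28 + (14−12.72)²/12.72 + (17−13.41)²/13.41 + (13−16.59)²/16.59 + (12−14.31)²/14.31 + (20−17.69)²/17.69 = 2.6976
df = 2
p-value (upper-tail) = 0.25955
At α=0.01: p ≥ α → fail to reject H₀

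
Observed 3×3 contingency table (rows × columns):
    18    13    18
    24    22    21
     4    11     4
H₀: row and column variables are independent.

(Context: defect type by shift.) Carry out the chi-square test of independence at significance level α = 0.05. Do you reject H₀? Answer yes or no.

reject H₀: no

Row totals [49, 67, 19], col totals [46, 46, 43], n=135
χ² = (18−16.70)²/16.70 + (13−16.70)²/16.70 + (18−15.61)²/15.61 + (24−22.83)²/22.83 + (22−22.83)²/22.83 + (21−21.34)²/21.34 + (4−6.47)²/6.47 + (11−6.47)²/6.47 + (4−6.05)²/6.05 = 6.1876
df = 4
p-value (upper-tail) = 0.18557
At α=0.05: p ≥ α → fail to reject H₀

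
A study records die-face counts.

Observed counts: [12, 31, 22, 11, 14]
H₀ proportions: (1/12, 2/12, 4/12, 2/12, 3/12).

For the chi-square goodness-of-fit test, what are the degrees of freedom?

df = k − 1 = 5 − 1 = 4

degrees of freedom = 4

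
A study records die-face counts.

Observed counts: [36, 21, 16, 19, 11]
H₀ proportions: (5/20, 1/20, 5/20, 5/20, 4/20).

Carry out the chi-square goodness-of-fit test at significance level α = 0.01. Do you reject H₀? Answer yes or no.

n = 103; E_i = n·p_i = [25.75, 5.15, 25.75, 25.75, 20.60]
χ² = (36−25.75)²/25.75 + (21−5.15)²/5.15 + (16−25.75)²/25.75 + (19−25.75)²/25.75 + (11−20.60)²/20.60 = 62.7961
df = 4
p-value (upper-tail) = 0.00000
At α=0.01: p < α → reject H₀

reject H₀: yes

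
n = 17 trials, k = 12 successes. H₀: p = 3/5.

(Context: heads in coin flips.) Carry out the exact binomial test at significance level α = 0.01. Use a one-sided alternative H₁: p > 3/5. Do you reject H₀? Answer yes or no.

reject H₀: no

Exact binomial: n=17, k=12, p₀=3/5=0.6000
P(X≥12) from Σ C(n,i)·p₀^i·(1−p₀)^(n−i)
p-value (one-sided, H₁ greater) = 0.26393
At α=0.01: p ≥ α → fail to reject H₀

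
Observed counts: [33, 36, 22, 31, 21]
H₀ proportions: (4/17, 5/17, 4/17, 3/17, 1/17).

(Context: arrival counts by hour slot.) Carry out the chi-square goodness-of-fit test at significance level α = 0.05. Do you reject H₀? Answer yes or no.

reject H₀: yes

n = 143; E_i = n·p_i = [33.65, 42.06, 33.65, 25.24, 8.41]
χ² = (33−33.65)²/33.65 + (36−42.06)²/42.06 + (22−33.65)²/33.65 + (31−25.24)²/25.24 + (21−8.41)²/8.41 = 25.0721
df = 4
p-value (upper-tail) = 0.00005
At α=0.05: p < α → reject H₀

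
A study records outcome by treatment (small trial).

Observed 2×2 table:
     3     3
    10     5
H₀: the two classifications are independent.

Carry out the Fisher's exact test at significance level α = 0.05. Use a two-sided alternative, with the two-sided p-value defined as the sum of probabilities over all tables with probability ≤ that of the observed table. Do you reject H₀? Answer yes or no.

Margins: r₁=6, r₂=15, c₁=13, c₂=8, n=21
p_obs = C(6,3)·C(15,10)/C(21,13); sum pmf over tables with pmf ≤ p_obs
p-value (two-sided) = 0.63106
At α=0.05: p ≥ α → fail to reject H₀

reject H₀: no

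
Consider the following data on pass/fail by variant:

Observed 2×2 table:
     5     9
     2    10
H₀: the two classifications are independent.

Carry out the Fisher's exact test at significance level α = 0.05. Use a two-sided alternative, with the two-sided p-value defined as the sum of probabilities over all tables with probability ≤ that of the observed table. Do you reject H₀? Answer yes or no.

reject H₀: no

Margins: r₁=14, r₂=12, c₁=7, c₂=19, n=26
p_obs = C(14,5)·C(12,2)/C(26,7); sum pmf over tables with pmf ≤ p_obs
p-value (two-sided) = 0.39130
At α=0.05: p ≥ α → fail to reject H₀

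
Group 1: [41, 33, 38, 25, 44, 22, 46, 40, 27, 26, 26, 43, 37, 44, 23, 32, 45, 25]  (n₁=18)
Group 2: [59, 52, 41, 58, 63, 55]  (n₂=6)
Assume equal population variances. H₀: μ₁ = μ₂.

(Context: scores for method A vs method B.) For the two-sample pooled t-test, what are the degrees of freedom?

degrees of freedom = 22

df = n₁ + n₂ − 2 = 18 + 6 − 2 = 22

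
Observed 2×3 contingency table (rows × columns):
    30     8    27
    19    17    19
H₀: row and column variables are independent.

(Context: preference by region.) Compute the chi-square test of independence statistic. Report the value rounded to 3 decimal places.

test statistic = 6.311

Row totals [65, 55], col totals [49, 25, 46], n=120
χ² = (30−26.54)²/26.54 + (8−13.54)²/13.54 + (27−24.92)²/24.92 + (19−22.46)²/22.46 + (17−11.46)²/11.46 + (19−21.08)²/21.08 = 6.3112
df = 2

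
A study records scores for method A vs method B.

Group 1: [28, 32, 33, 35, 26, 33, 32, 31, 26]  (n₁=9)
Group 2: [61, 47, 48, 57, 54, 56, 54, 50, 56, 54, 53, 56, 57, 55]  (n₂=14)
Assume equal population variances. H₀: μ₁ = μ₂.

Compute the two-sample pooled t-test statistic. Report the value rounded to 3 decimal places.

x̄₁=30.667, s₁=3.240, n₁=9
x̄₂=54.143, s₂=3.739, n₂=14
s_p² = [8·3.240² + 13·3.739²]/21 = 12.6531
SE = √(s_p²·(1/9+1/14)) = 1.5198
t = (30.667−54.143)/1.5198 = -15.4472
df = 21

test statistic = -15.447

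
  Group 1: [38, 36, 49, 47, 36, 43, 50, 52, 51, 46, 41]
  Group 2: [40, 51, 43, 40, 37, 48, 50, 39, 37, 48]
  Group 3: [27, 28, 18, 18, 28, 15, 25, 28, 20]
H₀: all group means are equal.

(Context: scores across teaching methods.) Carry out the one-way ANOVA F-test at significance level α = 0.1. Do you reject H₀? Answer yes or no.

Group means [44.45, 43.30, 23.00], grand mean 37.633
SSB = Σnᵢ(x̄ᵢ−x̄)² = 2760.139; SSW = ΣΣ(x−x̄ᵢ)² = 844.827
MSB = 2760.139/2 = 1380.0697; MSW = 844.827/27 = 31.2899
F = MSB/MSW = 44.1059
df = (2, 27)
p-value (upper-tail) = 0.00000
At α=0.1: p < α → reject H₀

reject H₀: yes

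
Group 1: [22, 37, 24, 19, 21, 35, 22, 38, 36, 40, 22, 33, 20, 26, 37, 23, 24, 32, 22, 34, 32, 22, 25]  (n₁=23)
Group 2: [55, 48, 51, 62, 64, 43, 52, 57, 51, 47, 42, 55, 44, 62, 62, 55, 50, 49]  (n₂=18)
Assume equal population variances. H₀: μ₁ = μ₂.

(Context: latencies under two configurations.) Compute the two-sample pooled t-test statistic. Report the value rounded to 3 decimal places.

test statistic = -11.386

x̄₁=28.087, s₁=6.928, n₁=23
x̄₂=52.722, s₂=6.807, n₂=18
s_p² = [22·6.928² + 17·6.807²]/39 = 47.2676
SE = √(s_p²·(1/23+1/18)) = 2.1636
t = (28.087−52.722)/2.1636 = -11.3863
df = 39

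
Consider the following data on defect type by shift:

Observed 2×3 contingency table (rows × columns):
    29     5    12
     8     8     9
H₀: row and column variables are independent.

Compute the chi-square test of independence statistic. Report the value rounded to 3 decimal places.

Row totals [46, 25], col totals [37, 13, 21], n=71
χ² = (29−23.97)²/23.97 + (5−8.42)²/8.42 + (12−13.61)²/13.61 + (8−13.03)²/13.03 + (8−4.58)²/4.58 + (9−7.39)²/7.39 = 7.4832
df = 2

test statistic = 7.483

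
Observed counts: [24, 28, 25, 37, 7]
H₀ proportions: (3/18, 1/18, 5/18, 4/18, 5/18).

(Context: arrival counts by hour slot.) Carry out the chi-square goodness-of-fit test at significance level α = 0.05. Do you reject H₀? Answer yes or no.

n = 121; E_i = n·p_i = [20.17, 6.72, 33.61, 26.89, 33.61]
χ² = (24−20.17)²/20.17 + (28−6.72)²/6.72 + (25−33.61)²/33.61 + (37−26.89)²/26.89 + (7−33.61)²/33.61 = 95.1562
df = 4
p-value (upper-tail) = 0.00000
At α=0.05: p < α → reject H₀

reject H₀: yes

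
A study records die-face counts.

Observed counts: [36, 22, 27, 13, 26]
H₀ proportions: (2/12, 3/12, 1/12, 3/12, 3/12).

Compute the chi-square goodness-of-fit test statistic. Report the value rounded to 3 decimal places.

n = 124; E_i = n·p_i = [20.67, 31.00, 10.33, 31.00, 31.00]
χ² = (36−20.67)²/20.67 + (22−31.00)²/31.00 + (27−10.33)²/10.33 + (13−31.00)²/31.00 + (26−31.00)²/31.00 = 52.1290
df = 4

test statistic = 52.129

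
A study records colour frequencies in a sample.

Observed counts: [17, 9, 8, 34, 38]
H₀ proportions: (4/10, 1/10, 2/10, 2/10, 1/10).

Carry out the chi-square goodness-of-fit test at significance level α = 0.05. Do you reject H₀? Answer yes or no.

n = 106; E_i = n·p_i = [42.40, 10.60, 21.20, 21.20, 10.60]
χ² = (17−42.40)²/42.40 + (9−10.60)²/10.60 + (8−21.20)²/21.20 + (34−21.20)²/21.20 + (38−10.60)²/10.60 = 102.2311
df = 4
p-value (upper-tail) = 0.00000
At α=0.05: p < α → reject H₀

reject H₀: yes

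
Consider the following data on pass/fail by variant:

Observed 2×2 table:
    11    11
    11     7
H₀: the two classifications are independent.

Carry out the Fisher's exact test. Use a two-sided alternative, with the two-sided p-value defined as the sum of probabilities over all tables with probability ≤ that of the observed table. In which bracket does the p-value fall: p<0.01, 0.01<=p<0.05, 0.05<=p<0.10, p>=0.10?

Margins: r₁=22, r₂=18, c₁=22, c₂=18, n=40
p_obs = C(22,11)·C(18,11)/C(40,22); sum pmf over tables with pmf ≤ p_obs
p-value (two-sided) = 0.53713
→ bracket: p>=0.10

p-value bracket: p>=0.10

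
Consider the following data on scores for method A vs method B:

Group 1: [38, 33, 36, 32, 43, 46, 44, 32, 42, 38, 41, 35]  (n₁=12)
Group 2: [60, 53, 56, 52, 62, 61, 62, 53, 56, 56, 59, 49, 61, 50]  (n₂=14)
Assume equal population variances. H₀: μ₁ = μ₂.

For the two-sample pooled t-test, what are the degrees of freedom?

degrees of freedom = 24

df = n₁ + n₂ − 2 = 12 + 14 − 2 = 24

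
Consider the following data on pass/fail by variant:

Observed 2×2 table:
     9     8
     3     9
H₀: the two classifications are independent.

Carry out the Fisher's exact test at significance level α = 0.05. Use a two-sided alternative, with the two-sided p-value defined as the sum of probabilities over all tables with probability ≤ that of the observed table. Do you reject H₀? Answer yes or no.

Margins: r₁=17, r₂=12, c₁=12, c₂=17, n=29
p_obs = C(17,9)·C(12,3)/C(29,12); sum pmf over tables with pmf ≤ p_obs
p-value (two-sided) = 0.25097
At α=0.05: p ≥ α → fail to reject H₀

reject H₀: no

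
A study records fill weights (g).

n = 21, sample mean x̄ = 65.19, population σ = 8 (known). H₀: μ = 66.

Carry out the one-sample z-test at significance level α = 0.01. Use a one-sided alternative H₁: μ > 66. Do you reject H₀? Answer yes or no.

SE = σ/√n = 8/√21 = 1.7457
z = (x̄−μ₀)/SE = (65.19−66)/1.7457 = -0.4640
p-value (one-sided, H₁ greater) = 0.67867
At α=0.01: p ≥ α → fail to reject H₀

reject H₀: no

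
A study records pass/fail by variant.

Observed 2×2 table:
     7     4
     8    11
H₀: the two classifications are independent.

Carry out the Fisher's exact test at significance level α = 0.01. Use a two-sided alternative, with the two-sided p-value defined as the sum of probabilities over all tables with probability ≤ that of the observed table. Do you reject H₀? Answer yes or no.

reject H₀: no

Margins: r₁=11, r₂=19, c₁=15, c₂=15, n=30
p_obs = C(11,7)·C(19,8)/C(30,15); sum pmf over tables with pmf ≤ p_obs
p-value (two-sided) = 0.44973
At α=0.01: p ≥ α → fail to reject H₀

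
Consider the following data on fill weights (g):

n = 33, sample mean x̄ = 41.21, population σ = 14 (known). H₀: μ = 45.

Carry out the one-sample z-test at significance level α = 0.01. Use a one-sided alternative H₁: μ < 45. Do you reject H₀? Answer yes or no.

reject H₀: no

SE = σ/√n = 14/√33 = 2.4371
z = (x̄−μ₀)/SE = (41.21−45)/2.4371 = -1.5551
p-value (one-sided, H₁ less) = 0.05996
At α=0.01: p ≥ α → fail to reject H₀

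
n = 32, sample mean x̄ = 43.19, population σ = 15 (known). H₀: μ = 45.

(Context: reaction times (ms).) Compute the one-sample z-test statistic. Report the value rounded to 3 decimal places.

test statistic = -0.683

SE = σ/√n = 15/√32 = 2.6517
z = (x̄−μ₀)/SE = (43.19−45)/2.6517 = -0.6826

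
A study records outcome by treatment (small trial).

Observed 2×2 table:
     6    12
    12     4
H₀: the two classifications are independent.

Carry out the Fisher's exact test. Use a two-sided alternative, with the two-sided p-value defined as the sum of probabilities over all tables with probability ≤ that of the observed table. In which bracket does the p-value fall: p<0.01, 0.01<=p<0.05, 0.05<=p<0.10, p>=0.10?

p-value bracket: 0.01<=p<0.05

Margins: r₁=18, r₂=16, c₁=18, c₂=16, n=34
p_obs = C(18,6)·C(16,12)/C(34,18); sum pmf over tables with pmf ≤ p_obs
p-value (two-sided) = 0.02042
→ bracket: 0.01<=p<0.05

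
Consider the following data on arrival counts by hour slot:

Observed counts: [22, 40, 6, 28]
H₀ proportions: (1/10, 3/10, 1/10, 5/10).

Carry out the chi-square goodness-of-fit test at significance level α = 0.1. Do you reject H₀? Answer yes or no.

n = 96; E_i = n·p_i = [9.60, 28.80, 9.60, 48.00]
χ² = (22−9.60)²/9.60 + (40−28.80)²/28.80 + (6−9.60)²/9.60 + (28−48.00)²/48.00 = 30.0556
df = 3
p-value (upper-tail) = 0.00000
At α=0.1: p < α → reject H₀

reject H₀: yes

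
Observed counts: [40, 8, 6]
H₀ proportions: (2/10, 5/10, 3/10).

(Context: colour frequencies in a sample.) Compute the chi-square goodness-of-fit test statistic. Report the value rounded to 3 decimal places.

n = 54; E_i = n·p_i = [10.80, 27.00, 16.20]
χ² = (40−10.80)²/10.80 + (8−27.00)²/27.00 + (6−16.20)²/16.20 = 98.7407
df = 2

test statistic = 98.741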